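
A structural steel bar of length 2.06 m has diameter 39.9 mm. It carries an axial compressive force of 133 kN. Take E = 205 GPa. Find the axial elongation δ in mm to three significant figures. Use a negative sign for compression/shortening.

-1.07 mm

A = 1250 mm².
δ_mech = NL/(AE) = -133000·2060/(1250·205000) = -1.069 mm.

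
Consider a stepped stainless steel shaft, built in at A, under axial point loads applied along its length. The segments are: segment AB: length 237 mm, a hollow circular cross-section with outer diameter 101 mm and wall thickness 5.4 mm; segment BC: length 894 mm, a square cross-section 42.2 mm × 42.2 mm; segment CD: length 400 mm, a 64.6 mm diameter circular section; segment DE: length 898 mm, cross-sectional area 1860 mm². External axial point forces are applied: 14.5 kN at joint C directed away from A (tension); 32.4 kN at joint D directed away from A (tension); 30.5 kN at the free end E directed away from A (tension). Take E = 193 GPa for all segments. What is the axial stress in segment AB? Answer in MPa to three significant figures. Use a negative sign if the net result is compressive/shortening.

47.7 MPa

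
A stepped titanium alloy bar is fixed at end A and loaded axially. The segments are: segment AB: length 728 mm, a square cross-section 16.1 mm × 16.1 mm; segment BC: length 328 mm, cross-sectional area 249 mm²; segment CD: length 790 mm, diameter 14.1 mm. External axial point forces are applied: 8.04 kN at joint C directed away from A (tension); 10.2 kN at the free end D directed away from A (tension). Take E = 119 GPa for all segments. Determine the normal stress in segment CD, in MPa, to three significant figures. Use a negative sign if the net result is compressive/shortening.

65.3 MPa

Internal axial forces (sectioning from the free end, tension +): N_CD = 10.2 kN, N_BC = 18.24 kN, N_AB = 18.24 kN.
A_CD = 156.1 mm².
σ_CD = N_CD/A_CD = 10200/156.1 = 65.32 MPa.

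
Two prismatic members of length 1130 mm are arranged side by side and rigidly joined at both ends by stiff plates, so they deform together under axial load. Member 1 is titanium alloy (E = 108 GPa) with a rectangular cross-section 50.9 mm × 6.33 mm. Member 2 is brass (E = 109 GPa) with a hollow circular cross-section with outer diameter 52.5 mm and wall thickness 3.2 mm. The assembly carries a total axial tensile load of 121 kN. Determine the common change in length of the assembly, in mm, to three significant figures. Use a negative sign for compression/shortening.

1.54 mm

A_1 = 322.2 mm².
A_2 = 495.6 mm².
Equal strain + equilibrium ⇒ each member carries load in proportion to AE: A₁E₁ = 34800000 N, A₂E₂ = 54020000 N, ΣAE = 88820000 N.
δ = PL/ΣAE = 121000·1130/88820000 = 1.539 mm.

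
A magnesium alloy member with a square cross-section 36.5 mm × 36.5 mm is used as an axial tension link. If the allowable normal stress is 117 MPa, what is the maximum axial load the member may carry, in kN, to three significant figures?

156 kN

A = 1332 mm².
P_max = σ_allow · A = 117 · 1332 = 155900 N = 155.9 kN.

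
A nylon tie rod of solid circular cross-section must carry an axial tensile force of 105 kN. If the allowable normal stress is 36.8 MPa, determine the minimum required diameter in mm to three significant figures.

60.3 mm

Required area A ≥ P/σ_allow = 105000/36.8 = 2853 mm².
For a solid circular section, d ≥ √(4A/π) = 60.27 mm.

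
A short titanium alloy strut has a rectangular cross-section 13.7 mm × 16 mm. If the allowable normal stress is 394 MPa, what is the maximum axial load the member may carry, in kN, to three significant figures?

A = 219.2 mm².
P_max = σ_allow · A = 394 · 219.2 = 86360 N = 86.36 kN.

86.4 kN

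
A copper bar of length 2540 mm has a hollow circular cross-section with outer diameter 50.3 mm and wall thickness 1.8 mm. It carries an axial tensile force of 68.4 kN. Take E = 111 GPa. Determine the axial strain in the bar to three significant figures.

0.00225

A = 274.3 mm².
σ = N/A = 249.4 MPa; ε = σ/E = 249.4/111000 = 2.247e-03.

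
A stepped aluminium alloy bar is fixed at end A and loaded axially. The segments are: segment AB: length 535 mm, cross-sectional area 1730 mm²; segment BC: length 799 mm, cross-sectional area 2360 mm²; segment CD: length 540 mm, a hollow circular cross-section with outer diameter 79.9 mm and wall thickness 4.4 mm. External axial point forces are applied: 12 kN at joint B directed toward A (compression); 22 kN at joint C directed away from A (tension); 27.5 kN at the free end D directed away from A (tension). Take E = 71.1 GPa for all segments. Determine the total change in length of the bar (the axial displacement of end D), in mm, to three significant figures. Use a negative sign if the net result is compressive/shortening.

0.599 mm

Internal axial forces (sectioning from the free end, tension +): N_CD = 27.5 kN, N_BC = 49.5 kN, N_AB = 37.5 kN.
A_CD = 1044 mm².
δ_AB = 37500·535/(1730·71100) = 0.1631 mm
δ_BC = 49500·799/(2360·71100) = 0.2357 mm
δ_CD = 27500·540/(1044·71100) = 0.2001 mm
δ = Σδ_i = 0.5989 mm.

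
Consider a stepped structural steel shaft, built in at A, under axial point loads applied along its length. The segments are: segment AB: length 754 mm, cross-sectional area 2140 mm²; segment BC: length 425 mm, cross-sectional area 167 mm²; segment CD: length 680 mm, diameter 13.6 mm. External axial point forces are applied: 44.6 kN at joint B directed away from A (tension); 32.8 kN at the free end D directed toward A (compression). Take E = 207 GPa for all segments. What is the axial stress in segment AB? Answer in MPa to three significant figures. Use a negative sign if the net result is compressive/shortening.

Internal axial forces (sectioning from the free end, tension +): N_CD = -32.8 kN, N_BC = -32.8 kN, N_AB = 11.8 kN.
σ_AB = N_AB/A_AB = 11800/2140 = 5.514 MPa.

5.51 MPa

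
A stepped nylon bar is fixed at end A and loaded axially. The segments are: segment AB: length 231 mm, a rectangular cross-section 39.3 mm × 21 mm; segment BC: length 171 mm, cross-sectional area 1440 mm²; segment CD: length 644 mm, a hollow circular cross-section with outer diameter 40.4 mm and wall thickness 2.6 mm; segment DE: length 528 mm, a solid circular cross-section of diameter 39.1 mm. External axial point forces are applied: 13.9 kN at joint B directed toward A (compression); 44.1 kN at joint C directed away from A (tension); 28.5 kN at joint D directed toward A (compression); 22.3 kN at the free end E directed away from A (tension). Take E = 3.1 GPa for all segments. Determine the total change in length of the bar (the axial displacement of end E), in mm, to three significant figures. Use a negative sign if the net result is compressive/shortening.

2.61 mm

Internal axial forces (sectioning from the free end, tension +): N_DE = 22.3 kN, N_CD = -6.2 kN, N_BC = 37.9 kN, N_AB = 24 kN.
A_AB = 825.3 mm².
A_CD = 308.8 mm².
A_DE = 1201 mm².
δ_AB = 24000·231/(825.3·3100) = 2.167 mm
δ_BC = 37900·171/(1440·3100) = 1.452 mm
δ_CD = -6200·644/(308.8·3100) = -4.172 mm
δ_DE = 22300·528/(1201·3100) = 3.163 mm
δ = Σδ_i = 2.61 mm.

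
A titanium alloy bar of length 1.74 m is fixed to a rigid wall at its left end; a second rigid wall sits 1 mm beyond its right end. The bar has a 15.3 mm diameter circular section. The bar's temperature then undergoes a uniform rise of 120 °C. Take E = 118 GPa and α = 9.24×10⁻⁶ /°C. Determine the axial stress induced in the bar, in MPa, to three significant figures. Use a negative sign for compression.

Free thermal expansion αLΔT = 9.24e-6 · 1740 · 120 = 1.929 mm.
The walls engage after the gap closes; constrained expansion = 1.929 − 1 = 0.9293 mm.
The walls impose strain ε = −(0.9293)/1740 = -5.3409e-04; σ = Eε = 118000 · -5.3409e-04 = -63.02 MPa.

-63.0 MPa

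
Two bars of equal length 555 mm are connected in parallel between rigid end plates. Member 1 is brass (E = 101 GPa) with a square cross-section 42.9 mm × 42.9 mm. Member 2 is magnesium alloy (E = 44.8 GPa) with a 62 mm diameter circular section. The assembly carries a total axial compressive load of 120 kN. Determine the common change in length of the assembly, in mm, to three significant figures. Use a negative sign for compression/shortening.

-0.207 mm

A_1 = 1840 mm².
A_2 = 3019 mm².
Equal strain + equilibrium ⇒ each member carries load in proportion to AE: A₁E₁ = 185900000 N, A₂E₂ = 135300000 N, ΣAE = 321100000 N.
δ = PL/ΣAE = -120000·555/321100000 = -0.2074 mm.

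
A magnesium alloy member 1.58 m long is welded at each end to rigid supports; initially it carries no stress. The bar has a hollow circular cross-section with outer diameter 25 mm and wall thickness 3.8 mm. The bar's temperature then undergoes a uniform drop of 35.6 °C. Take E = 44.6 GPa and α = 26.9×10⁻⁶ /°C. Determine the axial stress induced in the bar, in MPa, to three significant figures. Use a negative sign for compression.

42.7 MPa

Free thermal expansion αLΔT = 26.9e-6 · 1580 · -35.6 = -1.513 mm.
The walls impose strain ε = −(-1.513)/1580 = 9.5764e-04; σ = Eε = 44600 · 9.5764e-04 = 42.71 MPa.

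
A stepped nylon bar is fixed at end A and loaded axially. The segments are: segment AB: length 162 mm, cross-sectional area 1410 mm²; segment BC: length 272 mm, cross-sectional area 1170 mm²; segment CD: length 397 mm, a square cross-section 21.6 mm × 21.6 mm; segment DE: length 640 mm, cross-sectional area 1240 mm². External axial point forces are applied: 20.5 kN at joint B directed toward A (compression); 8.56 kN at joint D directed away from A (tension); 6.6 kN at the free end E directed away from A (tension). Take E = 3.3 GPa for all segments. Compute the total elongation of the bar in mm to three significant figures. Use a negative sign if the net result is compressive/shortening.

Internal axial forces (sectioning from the free end, tension +): N_DE = 6.6 kN, N_CD = 15.16 kN, N_BC = 15.16 kN, N_AB = -5.34 kN.
A_CD = 466.6 mm².
δ_AB = -5340·162/(1410·3300) = -0.1859 mm
δ_BC = 15160·272/(1170·3300) = 1.068 mm
δ_CD = 15160·397/(466.6·3300) = 3.909 mm
δ_DE = 6600·640/(1240·3300) = 1.032 mm
δ = Σδ_i = 5.823 mm.

5.82 mm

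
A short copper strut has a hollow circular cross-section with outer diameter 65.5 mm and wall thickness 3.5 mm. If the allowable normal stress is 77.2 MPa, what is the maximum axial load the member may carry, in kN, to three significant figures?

A = 681.7 mm².
P_max = σ_allow · A = 77.2 · 681.7 = 52630 N = 52.63 kN.

52.6 kN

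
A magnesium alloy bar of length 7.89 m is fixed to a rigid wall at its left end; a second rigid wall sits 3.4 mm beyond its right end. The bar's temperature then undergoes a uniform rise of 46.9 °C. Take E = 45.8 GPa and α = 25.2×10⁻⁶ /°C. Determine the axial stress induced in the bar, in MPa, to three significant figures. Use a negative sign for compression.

-34.4 MPa

Free thermal expansion αLΔT = 25.2e-6 · 7890 · 46.9 = 9.325 mm.
The walls engage after the gap closes; constrained expansion = 9.325 − 3.4 = 5.925 mm.
The walls impose strain ε = −(5.925)/7890 = -7.5095e-04; σ = Eε = 45800 · -7.5095e-04 = -34.39 MPa.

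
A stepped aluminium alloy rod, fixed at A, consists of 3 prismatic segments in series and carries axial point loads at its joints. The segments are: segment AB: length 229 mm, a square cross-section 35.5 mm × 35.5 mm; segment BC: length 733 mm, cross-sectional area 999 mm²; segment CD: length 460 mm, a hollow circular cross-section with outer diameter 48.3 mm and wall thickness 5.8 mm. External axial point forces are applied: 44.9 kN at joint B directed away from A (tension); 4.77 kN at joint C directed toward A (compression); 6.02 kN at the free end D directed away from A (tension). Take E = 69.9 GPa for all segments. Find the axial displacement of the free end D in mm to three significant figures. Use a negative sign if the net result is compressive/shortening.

0.184 mm

Internal axial forces (sectioning from the free end, tension +): N_CD = 6.02 kN, N_BC = 1.25 kN, N_AB = 46.15 kN.
A_AB = 1260 mm².
A_CD = 774.4 mm².
δ_AB = 46150·229/(1260·69900) = 0.12 mm
δ_BC = 1250·733/(999·69900) = 0.01312 mm
δ_CD = 6020·460/(774.4·69900) = 0.05116 mm
δ = Σδ_i = 0.1842 mm.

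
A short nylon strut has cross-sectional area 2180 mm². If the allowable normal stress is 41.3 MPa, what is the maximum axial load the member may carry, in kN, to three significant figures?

P_max = σ_allow · A = 41.3 · 2180 = 90030 N = 90.03 kN.

90.0 kN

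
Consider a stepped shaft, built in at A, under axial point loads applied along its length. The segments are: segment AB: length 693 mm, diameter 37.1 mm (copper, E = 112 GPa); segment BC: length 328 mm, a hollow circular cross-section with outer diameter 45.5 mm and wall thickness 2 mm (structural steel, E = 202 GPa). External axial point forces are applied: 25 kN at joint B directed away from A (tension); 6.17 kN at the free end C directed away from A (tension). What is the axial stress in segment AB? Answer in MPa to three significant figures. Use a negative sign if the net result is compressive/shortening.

Internal axial forces (sectioning from the free end, tension +): N_BC = 6.17 kN, N_AB = 31.17 kN.
A_AB = 1081 mm².
σ_AB = N_AB/A_AB = 31170/1081 = 28.83 MPa.

28.8 MPa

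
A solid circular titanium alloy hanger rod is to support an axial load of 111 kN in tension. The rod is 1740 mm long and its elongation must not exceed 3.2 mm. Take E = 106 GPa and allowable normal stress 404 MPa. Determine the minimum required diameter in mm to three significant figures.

26.9 mm

Required area A ≥ P/σ_allow = 111000/404 = 274.8 mm².
For a solid circular section, d ≥ √(4A/π) = 18.7 mm.
Elongation limit: A ≥ PL/(Eδ_allow) = 111000·1740/(106000·3.2) = 569.4 mm² ⇒ d ≥ 26.93 mm.
The elongation limit governs.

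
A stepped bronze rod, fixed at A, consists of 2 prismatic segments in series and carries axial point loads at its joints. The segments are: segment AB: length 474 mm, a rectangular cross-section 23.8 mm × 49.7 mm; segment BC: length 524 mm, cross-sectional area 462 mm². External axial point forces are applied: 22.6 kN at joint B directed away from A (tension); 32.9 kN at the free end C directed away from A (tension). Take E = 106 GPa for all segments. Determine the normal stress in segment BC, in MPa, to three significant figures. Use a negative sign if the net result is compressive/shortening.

71.2 MPa

Internal axial forces (sectioning from the free end, tension +): N_BC = 32.9 kN, N_AB = 55.5 kN.
σ_BC = N_BC/A_BC = 32900/462 = 71.21 MPa.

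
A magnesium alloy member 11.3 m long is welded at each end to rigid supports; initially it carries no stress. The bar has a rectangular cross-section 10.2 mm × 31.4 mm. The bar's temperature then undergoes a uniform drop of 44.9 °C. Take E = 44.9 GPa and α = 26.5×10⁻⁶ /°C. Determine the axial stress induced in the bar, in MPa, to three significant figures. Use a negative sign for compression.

53.4 MPa

Free thermal expansion αLΔT = 26.5e-6 · 11300 · -44.9 = -13.45 mm.
The walls impose strain ε = −(-13.45)/11300 = 1.1898e-03; σ = Eε = 44900 · 1.1898e-03 = 53.42 MPa.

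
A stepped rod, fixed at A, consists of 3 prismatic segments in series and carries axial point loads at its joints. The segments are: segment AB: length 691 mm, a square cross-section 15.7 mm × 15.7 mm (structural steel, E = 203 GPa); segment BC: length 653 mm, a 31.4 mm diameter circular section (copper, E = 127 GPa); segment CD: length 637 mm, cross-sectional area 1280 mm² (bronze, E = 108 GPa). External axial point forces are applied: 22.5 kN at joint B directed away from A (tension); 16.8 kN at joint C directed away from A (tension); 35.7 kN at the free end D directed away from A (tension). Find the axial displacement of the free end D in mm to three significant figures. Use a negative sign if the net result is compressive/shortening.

1.55 mm

Internal axial forces (sectioning from the free end, tension +): N_CD = 35.7 kN, N_BC = 52.5 kN, N_AB = 75 kN.
A_AB = 246.5 mm².
A_BC = 774.4 mm².
δ_AB = 75000·691/(246.5·203000) = 1.036 mm
δ_BC = 52500·653/(774.4·127000) = 0.3486 mm
δ_CD = 35700·637/(1280·108000) = 0.1645 mm
δ = Σδ_i = 1.549 mm.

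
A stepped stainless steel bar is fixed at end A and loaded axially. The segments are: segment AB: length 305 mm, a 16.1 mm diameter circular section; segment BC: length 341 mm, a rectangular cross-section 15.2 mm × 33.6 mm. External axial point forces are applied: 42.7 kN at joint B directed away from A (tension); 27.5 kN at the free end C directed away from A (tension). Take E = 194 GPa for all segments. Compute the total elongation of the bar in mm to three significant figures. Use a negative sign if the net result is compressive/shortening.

0.637 mm

Internal axial forces (sectioning from the free end, tension +): N_BC = 27.5 kN, N_AB = 70.2 kN.
A_AB = 203.6 mm².
A_BC = 510.7 mm².
δ_AB = 70200·305/(203.6·194000) = 0.5421 mm
δ_BC = 27500·341/(510.7·194000) = 0.09465 mm
δ = Σδ_i = 0.6368 mm.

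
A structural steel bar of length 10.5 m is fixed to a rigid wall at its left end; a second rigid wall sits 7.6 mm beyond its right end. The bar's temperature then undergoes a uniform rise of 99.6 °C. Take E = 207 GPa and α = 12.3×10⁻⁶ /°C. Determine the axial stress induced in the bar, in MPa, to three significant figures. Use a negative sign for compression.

Free thermal expansion αLΔT = 12.3e-6 · 10500 · 99.6 = 12.86 mm.
The walls engage after the gap closes; constrained expansion = 12.86 − 7.6 = 5.263 mm.
The walls impose strain ε = −(5.263)/10500 = -5.0127e-04; σ = Eε = 207000 · -5.0127e-04 = -103.8 MPa.

-104 MPa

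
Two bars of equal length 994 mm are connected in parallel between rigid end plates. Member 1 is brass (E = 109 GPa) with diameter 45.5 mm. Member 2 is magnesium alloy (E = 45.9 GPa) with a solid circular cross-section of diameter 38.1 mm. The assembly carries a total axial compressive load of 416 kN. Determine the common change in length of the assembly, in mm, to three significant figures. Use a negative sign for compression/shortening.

A_1 = 1626 mm².
A_2 = 1140 mm².
Equal strain + equilibrium ⇒ each member carries load in proportion to AE: A₁E₁ = 177200000 N, A₂E₂ = 52330000 N, ΣAE = 229600000 N.
δ = PL/ΣAE = -416000·994/229600000 = -1.801 mm.

-1.80 mm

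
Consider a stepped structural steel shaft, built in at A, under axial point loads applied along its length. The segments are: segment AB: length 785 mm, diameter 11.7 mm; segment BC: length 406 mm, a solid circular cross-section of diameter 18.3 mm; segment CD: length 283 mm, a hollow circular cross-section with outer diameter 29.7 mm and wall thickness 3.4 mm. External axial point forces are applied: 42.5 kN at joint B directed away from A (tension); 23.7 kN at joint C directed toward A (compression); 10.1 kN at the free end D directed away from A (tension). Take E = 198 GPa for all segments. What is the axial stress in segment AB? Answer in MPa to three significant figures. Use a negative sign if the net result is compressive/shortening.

Internal axial forces (sectioning from the free end, tension +): N_CD = 10.1 kN, N_BC = -13.6 kN, N_AB = 28.9 kN.
A_AB = 107.5 mm².
σ_AB = N_AB/A_AB = 28900/107.5 = 268.8 MPa.

269 MPa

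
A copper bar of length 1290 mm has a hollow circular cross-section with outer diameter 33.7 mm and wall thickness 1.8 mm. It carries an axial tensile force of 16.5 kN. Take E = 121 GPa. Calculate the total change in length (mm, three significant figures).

A = 180.4 mm².
δ_mech = NL/(AE) = 16500·1290/(180.4·121000) = 0.9752 mm.

0.975 mm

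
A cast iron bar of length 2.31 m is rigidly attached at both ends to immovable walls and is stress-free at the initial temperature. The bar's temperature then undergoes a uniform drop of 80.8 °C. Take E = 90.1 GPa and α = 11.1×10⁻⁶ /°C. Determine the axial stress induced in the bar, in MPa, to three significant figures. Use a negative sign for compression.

Free thermal expansion αLΔT = 11.1e-6 · 2310 · -80.8 = -2.072 mm.
The walls impose strain ε = −(-2.072)/2310 = 8.9688e-04; σ = Eε = 90100 · 8.9688e-04 = 80.81 MPa.

80.8 MPa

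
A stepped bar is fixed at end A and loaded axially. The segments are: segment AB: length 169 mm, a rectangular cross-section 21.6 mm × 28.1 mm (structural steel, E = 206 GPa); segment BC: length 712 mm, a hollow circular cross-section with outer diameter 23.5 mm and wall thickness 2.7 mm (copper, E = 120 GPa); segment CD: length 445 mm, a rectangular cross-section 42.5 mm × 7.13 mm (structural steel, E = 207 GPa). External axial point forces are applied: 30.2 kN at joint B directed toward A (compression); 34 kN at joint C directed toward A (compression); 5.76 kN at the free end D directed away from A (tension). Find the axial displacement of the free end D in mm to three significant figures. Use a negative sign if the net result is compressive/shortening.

-0.988 mm

Internal axial forces (sectioning from the free end, tension +): N_CD = 5.76 kN, N_BC = -28.24 kN, N_AB = -58.44 kN.
A_AB = 607 mm².
A_BC = 176.4 mm².
A_CD = 303 mm².
δ_AB = -58440·169/(607·206000) = -0.07899 mm
δ_BC = -28240·712/(176.4·120000) = -0.9497 mm
δ_CD = 5760·445/(303·207000) = 0.04086 mm
δ = Σδ_i = -0.9878 mm.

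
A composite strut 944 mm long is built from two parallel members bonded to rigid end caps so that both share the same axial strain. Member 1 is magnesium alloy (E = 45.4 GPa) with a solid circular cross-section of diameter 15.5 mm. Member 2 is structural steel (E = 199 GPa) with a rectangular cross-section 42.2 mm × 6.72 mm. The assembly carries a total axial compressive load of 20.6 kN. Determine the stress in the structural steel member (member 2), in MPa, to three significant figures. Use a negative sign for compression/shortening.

A_1 = 188.7 mm².
A_2 = 283.6 mm².
Equal strain + equilibrium ⇒ each member carries load in proportion to AE: A₁E₁ = 8567000 N, A₂E₂ = 56430000 N, ΣAE = 65000000 N.
σ₂ = P·E₂/ΣAE = -20600·199000/65000000 = -63.07 MPa.

-63.1 MPa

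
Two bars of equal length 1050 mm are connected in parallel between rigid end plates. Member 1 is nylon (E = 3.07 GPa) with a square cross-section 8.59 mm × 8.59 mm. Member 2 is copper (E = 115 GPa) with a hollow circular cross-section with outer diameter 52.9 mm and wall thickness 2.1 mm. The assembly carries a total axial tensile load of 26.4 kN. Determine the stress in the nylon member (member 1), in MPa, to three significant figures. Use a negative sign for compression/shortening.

2.09 MPa

A_1 = 73.79 mm².
A_2 = 335.1 mm².
Equal strain + equilibrium ⇒ each member carries load in proportion to AE: A₁E₁ = 226500 N, A₂E₂ = 38540000 N, ΣAE = 38770000 N.
σ₁ = P·E₁/ΣAE = 26400·3070/38770000 = 2.091 MPa.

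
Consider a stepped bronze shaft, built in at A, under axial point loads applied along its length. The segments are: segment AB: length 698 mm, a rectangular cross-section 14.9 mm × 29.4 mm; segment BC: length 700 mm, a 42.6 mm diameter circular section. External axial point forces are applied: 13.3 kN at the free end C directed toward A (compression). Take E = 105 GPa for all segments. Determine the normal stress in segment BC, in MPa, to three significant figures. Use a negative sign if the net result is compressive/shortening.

Internal axial forces (sectioning from the free end, tension +): N_BC = -13.3 kN, N_AB = -13.3 kN.
A_BC = 1425 mm².
σ_BC = N_BC/A_BC = -13300/1425 = -9.331 MPa.

-9.33 MPa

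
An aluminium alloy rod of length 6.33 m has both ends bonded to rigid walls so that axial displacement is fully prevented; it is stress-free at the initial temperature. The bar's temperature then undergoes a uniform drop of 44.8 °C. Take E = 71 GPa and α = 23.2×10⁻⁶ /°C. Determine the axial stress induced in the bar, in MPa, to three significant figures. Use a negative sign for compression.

73.8 MPa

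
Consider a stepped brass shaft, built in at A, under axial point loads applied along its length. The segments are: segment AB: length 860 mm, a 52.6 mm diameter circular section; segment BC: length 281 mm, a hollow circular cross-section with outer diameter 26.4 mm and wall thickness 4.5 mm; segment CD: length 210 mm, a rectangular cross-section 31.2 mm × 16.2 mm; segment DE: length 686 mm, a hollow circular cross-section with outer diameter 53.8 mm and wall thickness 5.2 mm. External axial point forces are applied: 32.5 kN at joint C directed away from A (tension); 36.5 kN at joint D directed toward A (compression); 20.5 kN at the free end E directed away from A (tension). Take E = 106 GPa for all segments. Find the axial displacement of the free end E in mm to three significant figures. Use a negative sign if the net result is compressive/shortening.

Internal axial forces (sectioning from the free end, tension +): N_DE = 20.5 kN, N_CD = -16 kN, N_BC = 16.5 kN, N_AB = 16.5 kN.
A_AB = 2173 mm².
A_BC = 309.6 mm².
A_CD = 505.4 mm².
A_DE = 793.9 mm².
δ_AB = 16500·860/(2173·106000) = 0.0616 mm
δ_BC = 16500·281/(309.6·106000) = 0.1413 mm
δ_CD = -16000·210/(505.4·106000) = -0.06271 mm
δ_DE = 20500·686/(793.9·106000) = 0.1671 mm
δ = Σδ_i = 0.3073 mm.

0.307 mm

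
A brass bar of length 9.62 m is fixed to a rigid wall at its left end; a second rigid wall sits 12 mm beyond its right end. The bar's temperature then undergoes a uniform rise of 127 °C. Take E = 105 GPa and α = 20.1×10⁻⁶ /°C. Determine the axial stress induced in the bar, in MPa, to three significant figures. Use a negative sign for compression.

Free thermal expansion αLΔT = 20.1e-6 · 9620 · 127 = 24.56 mm.
The walls engage after the gap closes; constrained expansion = 24.56 − 12 = 12.56 mm.
The walls impose strain ε = −(12.56)/9620 = -1.3053e-03; σ = Eε = 105000 · -1.3053e-03 = -137.1 MPa.

-137 MPa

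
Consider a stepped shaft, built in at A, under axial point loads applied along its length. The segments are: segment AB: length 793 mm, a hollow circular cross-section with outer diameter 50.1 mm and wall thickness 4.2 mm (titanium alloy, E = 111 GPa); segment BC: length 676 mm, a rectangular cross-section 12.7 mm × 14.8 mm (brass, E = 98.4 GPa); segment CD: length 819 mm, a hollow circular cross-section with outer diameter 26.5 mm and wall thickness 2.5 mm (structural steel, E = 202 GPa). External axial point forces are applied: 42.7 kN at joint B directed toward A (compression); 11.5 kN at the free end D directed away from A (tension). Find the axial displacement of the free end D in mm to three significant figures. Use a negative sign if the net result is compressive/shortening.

Internal axial forces (sectioning from the free end, tension +): N_CD = 11.5 kN, N_BC = 11.5 kN, N_AB = -31.2 kN.
A_AB = 605.6 mm².
A_BC = 188 mm².
A_CD = 188.5 mm².
δ_AB = -31200·793/(605.6·111000) = -0.368 mm
δ_BC = 11500·676/(188·98400) = 0.4203 mm
δ_CD = 11500·819/(188.5·202000) = 0.2474 mm
δ = Σδ_i = 0.2996 mm.

0.300 mm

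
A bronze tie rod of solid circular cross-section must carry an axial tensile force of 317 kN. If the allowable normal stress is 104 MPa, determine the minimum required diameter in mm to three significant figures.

Required area A ≥ P/σ_allow = 317000/104 = 3048 mm².
For a solid circular section, d ≥ √(4A/π) = 62.3 mm.

62.3 mm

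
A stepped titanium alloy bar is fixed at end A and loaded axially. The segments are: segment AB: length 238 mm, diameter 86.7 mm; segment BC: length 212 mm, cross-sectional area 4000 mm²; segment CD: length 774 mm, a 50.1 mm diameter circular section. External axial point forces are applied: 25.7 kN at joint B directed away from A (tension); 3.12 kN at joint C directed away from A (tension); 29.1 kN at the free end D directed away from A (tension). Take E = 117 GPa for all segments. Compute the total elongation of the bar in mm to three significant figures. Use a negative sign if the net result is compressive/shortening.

Internal axial forces (sectioning from the free end, tension +): N_CD = 29.1 kN, N_BC = 32.22 kN, N_AB = 57.92 kN.
A_AB = 5904 mm².
A_CD = 1971 mm².
δ_AB = 57920·238/(5904·117000) = 0.01996 mm
δ_BC = 32220·212/(4000·117000) = 0.0146 mm
δ_CD = 29100·774/(1971·117000) = 0.09765 mm
δ = Σδ_i = 0.1322 mm.

0.132 mm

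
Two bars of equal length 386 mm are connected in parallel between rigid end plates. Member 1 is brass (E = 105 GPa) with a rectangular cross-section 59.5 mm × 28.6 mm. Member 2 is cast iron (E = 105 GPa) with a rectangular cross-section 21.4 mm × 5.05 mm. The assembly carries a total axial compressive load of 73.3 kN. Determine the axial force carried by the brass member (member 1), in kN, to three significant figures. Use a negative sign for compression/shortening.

-68.9 kN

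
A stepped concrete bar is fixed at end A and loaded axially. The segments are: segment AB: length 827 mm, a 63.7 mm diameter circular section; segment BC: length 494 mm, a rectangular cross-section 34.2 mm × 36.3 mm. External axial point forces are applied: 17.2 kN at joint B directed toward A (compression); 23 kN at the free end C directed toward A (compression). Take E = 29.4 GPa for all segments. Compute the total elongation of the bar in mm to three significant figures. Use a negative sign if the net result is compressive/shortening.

-0.666 mm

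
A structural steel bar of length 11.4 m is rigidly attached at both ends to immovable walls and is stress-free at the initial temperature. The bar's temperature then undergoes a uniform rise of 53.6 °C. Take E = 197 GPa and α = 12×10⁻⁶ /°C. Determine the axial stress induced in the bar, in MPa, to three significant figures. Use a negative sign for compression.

-127 MPa

Free thermal expansion αLΔT = 12e-6 · 11400 · 53.6 = 7.332 mm.
The walls impose strain ε = −(7.332)/11400 = -6.4320e-04; σ = Eε = 197000 · -6.4320e-04 = -126.7 MPa.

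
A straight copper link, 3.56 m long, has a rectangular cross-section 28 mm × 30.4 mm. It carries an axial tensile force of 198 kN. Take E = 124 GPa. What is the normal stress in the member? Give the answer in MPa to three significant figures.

233 MPa

A = 851.2 mm².
σ = N/A = 198000/851.2 = 232.6 MPa.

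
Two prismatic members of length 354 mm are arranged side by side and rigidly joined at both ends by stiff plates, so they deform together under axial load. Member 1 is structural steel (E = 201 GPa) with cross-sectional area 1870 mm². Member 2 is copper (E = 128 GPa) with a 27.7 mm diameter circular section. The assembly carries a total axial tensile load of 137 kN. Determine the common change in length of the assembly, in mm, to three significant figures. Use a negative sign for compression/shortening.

A_2 = 602.6 mm².
Equal strain + equilibrium ⇒ each member carries load in proportion to AE: A₁E₁ = 375900000 N, A₂E₂ = 77140000 N, ΣAE = 453000000 N.
δ = PL/ΣAE = 137000·354/453000000 = 0.1071 mm.

0.107 mm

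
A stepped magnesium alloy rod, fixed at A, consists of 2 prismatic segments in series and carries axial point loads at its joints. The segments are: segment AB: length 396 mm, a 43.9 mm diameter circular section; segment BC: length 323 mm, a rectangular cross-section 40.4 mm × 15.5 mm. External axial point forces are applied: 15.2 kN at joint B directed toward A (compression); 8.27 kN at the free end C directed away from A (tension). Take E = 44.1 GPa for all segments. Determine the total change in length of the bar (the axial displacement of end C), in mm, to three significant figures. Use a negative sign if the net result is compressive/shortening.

Internal axial forces (sectioning from the free end, tension +): N_BC = 8.27 kN, N_AB = -6.93 kN.
A_AB = 1514 mm².
A_BC = 626.2 mm².
δ_AB = -6930·396/(1514·44100) = -0.04111 mm
δ_BC = 8270·323/(626.2·44100) = 0.09673 mm
δ = Σδ_i = 0.05562 mm.

0.0556 mm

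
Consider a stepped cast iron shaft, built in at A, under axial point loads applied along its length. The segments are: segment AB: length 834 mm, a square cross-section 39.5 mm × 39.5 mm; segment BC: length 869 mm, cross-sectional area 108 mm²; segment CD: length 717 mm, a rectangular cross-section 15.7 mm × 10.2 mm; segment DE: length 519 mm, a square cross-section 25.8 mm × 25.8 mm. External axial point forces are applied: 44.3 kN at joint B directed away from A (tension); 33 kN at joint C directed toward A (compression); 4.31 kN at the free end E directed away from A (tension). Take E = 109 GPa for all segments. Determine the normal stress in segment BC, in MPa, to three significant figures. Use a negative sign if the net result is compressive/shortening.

-266 MPa

Internal axial forces (sectioning from the free end, tension +): N_DE = 4.31 kN, N_CD = 4.31 kN, N_BC = -28.69 kN, N_AB = 15.61 kN.
σ_BC = N_BC/A_BC = -28690/108 = -265.6 MPa.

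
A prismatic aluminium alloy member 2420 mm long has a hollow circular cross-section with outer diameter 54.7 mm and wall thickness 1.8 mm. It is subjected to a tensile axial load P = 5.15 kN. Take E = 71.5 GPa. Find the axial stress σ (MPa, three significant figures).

17.2 MPa

A = 299.1 mm².
σ = N/A = 5150/299.1 = 17.22 MPa.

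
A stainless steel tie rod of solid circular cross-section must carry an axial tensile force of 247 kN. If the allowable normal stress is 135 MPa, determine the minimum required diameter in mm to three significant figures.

Required area A ≥ P/σ_allow = 247000/135 = 1830 mm².
For a solid circular section, d ≥ √(4A/π) = 48.27 mm.

48.3 mm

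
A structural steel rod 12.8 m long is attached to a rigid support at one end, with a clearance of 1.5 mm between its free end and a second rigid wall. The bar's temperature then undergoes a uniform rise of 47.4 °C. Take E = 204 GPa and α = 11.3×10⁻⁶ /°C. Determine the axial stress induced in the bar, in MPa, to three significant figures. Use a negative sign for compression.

-85.4 MPa

Free thermal expansion αLΔT = 11.3e-6 · 12800 · 47.4 = 6.856 mm.
The walls engage after the gap closes; constrained expansion = 6.856 − 1.5 = 5.356 mm.
The walls impose strain ε = −(5.356)/12800 = -4.1843e-04; σ = Eε = 204000 · -4.1843e-04 = -85.36 MPa.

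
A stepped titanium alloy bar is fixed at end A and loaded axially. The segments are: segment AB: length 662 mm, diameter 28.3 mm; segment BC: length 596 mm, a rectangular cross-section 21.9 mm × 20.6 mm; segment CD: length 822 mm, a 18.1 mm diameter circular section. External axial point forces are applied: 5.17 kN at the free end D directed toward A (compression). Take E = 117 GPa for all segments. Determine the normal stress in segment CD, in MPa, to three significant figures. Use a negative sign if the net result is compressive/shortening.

Internal axial forces (sectioning from the free end, tension +): N_CD = -5.17 kN, N_BC = -5.17 kN, N_AB = -5.17 kN.
A_CD = 257.3 mm².
σ_CD = N_CD/A_CD = -5170/257.3 = -20.09 MPa.

-20.1 MPa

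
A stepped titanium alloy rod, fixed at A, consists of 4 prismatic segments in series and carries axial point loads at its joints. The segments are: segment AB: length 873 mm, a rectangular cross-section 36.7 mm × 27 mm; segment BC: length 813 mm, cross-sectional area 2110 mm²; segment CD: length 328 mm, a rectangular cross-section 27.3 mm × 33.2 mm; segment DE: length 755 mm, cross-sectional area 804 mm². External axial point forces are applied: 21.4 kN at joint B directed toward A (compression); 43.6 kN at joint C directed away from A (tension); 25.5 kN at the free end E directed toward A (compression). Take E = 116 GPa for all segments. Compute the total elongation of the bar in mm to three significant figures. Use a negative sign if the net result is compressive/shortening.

-0.251 mm

Internal axial forces (sectioning from the free end, tension +): N_DE = -25.5 kN, N_CD = -25.5 kN, N_BC = 18.1 kN, N_AB = -3.3 kN.
A_AB = 990.9 mm².
A_CD = 906.4 mm².
δ_AB = -3300·873/(990.9·116000) = -0.02506 mm
δ_BC = 18100·813/(2110·116000) = 0.06012 mm
δ_CD = -25500·328/(906.4·116000) = -0.07955 mm
δ_DE = -25500·755/(804·116000) = -0.2064 mm
δ = Σδ_i = -0.2509 mm.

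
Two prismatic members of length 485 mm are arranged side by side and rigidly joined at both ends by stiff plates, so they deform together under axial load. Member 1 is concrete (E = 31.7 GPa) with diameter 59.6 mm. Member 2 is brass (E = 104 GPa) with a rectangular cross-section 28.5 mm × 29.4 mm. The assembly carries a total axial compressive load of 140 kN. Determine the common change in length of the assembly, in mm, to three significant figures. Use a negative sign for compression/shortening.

A_1 = 2790 mm².
A_2 = 837.9 mm².
Equal strain + equilibrium ⇒ each member carries load in proportion to AE: A₁E₁ = 88440000 N, A₂E₂ = 87140000 N, ΣAE = 175600000 N.
δ = PL/ΣAE = -140000·485/175600000 = -0.3867 mm.

-0.387 mm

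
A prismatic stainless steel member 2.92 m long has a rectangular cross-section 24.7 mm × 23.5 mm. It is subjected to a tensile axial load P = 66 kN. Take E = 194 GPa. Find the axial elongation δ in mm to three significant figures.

1.71 mm

A = 580.4 mm².
δ_mech = NL/(AE) = 66000·2920/(580.4·194000) = 1.711 mm.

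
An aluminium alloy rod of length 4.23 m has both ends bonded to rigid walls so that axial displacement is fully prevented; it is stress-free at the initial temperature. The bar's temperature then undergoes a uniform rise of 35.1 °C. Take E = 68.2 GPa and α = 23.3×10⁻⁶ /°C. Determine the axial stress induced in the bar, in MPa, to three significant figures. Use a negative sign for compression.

-55.8 MPa

Free thermal expansion αLΔT = 23.3e-6 · 4230 · 35.1 = 3.459 mm.
The walls impose strain ε = −(3.459)/4230 = -8.1783e-04; σ = Eε = 68200 · -8.1783e-04 = -55.78 MPa.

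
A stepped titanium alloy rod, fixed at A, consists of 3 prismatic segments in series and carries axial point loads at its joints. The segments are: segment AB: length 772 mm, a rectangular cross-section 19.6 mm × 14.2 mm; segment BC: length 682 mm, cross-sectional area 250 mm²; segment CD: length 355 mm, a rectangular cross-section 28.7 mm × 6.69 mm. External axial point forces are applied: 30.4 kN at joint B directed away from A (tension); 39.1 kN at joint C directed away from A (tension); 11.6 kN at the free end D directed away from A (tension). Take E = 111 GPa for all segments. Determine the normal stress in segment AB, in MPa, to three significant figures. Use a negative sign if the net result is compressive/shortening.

Internal axial forces (sectioning from the free end, tension +): N_CD = 11.6 kN, N_BC = 50.7 kN, N_AB = 81.1 kN.
A_AB = 278.3 mm².
σ_AB = N_AB/A_AB = 81100/278.3 = 291.4 MPa.

291 MPa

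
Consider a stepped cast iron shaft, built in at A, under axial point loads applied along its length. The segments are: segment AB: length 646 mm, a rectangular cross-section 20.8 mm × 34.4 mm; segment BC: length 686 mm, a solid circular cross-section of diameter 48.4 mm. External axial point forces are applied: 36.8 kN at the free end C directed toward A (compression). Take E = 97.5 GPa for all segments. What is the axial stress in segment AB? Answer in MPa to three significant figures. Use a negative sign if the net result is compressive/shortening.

Internal axial forces (sectioning from the free end, tension +): N_BC = -36.8 kN, N_AB = -36.8 kN.
A_AB = 715.5 mm².
σ_AB = N_AB/A_AB = -36800/715.5 = -51.43 MPa.

-51.4 MPa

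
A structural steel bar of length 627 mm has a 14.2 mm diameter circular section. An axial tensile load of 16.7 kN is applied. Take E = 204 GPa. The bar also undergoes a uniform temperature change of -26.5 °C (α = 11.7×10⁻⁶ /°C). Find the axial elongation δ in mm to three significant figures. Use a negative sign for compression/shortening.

A = 158.4 mm².
δ_mech = NL/(AE) = 16700·627/(158.4·204000) = 0.3241 mm.
δ_thermal = αLΔT = 11.7e-6·627·-26.5 = -0.1944 mm.
δ = δ_mech + δ_thermal = 0.1297 mm.

0.130 mm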